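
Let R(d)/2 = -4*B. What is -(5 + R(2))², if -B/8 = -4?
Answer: -63001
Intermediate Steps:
B = 32 (B = -8*(-4) = 32)
R(d) = -256 (R(d) = 2*(-4*32) = 2*(-128) = -256)
-(5 + R(2))² = -(5 - 256)² = -1*(-251)² = -1*63001 = -63001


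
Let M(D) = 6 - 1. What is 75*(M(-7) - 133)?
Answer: -9600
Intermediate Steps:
M(D) = 5
75*(M(-7) - 133) = 75*(5 - 133) = 75*(-128) = -9600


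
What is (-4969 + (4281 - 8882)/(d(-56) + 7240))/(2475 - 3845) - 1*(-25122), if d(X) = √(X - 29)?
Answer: 360865459981781/14362445690 - 4601*I*√85/71812228450 ≈ 25126.0 - 5.9069e-7*I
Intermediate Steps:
d(X) = √(-29 + X)
(-4969 + (4281 - 8882)/(d(-56) + 7240))/(2475 - 3845) - 1*(-25122) = (-4969 + (4281 - 8882)/(√(-29 - 56) + 7240))/(2475 - 3845) - 1*(-25122) = (-4969 - 4601/(√(-85) + 7240))/(-1370) + 25122 = (-4969 - 4601/(I*√85 + 7240))*(-1/1370) + 25122 = (-4969 - 4601/(7240 + I*√85))*(-1/1370) + 25122 = (4969/1370 + 4601/(1370*(7240 + I*√85))) + 25122 = 34422109/1370 + 4601/(1370*(7240 + I*√85))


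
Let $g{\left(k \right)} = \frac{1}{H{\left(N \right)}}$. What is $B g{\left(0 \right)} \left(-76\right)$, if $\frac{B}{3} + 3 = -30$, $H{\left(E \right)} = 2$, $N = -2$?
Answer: $3762$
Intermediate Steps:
$g{\left(k \right)} = \frac{1}{2}$
$B = -99$ ($B = -9 + 3 \left(-30\right) = -9 - 90 = -99$)
$B g{\left(0 \right)} \left(-76\right) = \left(-99\right) \frac{1}{2} \left(-76\right) = \left(- \frac{99}{2}\right) \left(-76\right) = 3762$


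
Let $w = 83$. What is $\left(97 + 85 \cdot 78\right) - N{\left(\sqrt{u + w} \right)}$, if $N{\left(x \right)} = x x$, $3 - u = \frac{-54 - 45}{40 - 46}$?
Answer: $\frac{13315}{2} \approx 6657.5$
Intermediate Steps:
$u = - \frac{27}{2}$ ($u = 3 - \frac{-54 - 45}{40 - 46} = 3 - - \frac{99}{-6} = 3 - \left(-99\right) \left(- \frac{1}{6}\right) = 3 - \frac{33}{2} = - \frac{27}{2} \approx -13.5$)
$N{\left(x \right)} = x^{2}$
$\left(97 + 85 \cdot 78\right) - N{\left(\sqrt{u + w} \right)} = \left(97 + 85 \cdot 78\right) - \left(\sqrt{- \frac{27}{2} + 83}\right)^{2} = \left(97 + 6630\right) - \left(\sqrt{\frac{139}{2}}\right)^{2} = 6727 - \left(\frac{\sqrt{278}}{2}\right)^{2} = 6727 - \frac{139}{2} = \frac{13315}{2}$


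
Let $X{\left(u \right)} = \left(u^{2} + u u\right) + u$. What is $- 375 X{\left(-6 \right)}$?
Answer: $-24750$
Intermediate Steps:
$X{\left(u \right)} = u + 2 u^{2}$ ($X{\left(u \right)} = \left(u^{2} + u^{2}\right) + u = 2 u^{2} + u = u + 2 u^{2}$)
$- 375 X{\left(-6 \right)} = - 375 \left(- 6 \left(1 + 2 \left(-6\right)\right)\right) = - 375 \left(- 6 \left(1 - 12\right)\right) = - 375 \left(\left(-6\right) \left(-11\right)\right) = \left(-375\right) 66 = -24750$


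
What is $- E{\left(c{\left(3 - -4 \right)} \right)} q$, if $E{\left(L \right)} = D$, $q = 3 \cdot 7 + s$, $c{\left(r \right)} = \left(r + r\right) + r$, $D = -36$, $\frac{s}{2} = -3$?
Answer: $540$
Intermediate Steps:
$s = -6$ ($s = 2 \left(-3\right) = -6$)
$c{\left(r \right)} = 3 r$ ($c{\left(r \right)} = 2 r + r = 3 r$)
$q = 15$ ($q = 3 \cdot 7 - 6 = 21 - 6 = 15$)
$E{\left(L \right)} = -36$
$- E{\left(c{\left(3 - -4 \right)} \right)} q = - \left(-36\right) 15 = \left(-1\right) \left(-540\right) = 540$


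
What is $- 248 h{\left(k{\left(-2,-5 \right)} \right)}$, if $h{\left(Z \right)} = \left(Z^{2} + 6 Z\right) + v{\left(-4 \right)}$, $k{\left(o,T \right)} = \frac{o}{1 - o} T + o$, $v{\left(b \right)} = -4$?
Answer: $- \frac{12896}{9} \approx -1432.9$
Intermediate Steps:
$k{\left(o,T \right)} = o + \frac{T o}{1 - o}$ ($k{\left(o,T \right)} = \frac{o}{1 - o} T + o = \frac{T o}{1 - o} + o = o + \frac{T o}{1 - o}$)
$h{\left(Z \right)} = -4 + Z^{2} + 6 Z$ ($h{\left(Z \right)} = \left(Z^{2} + 6 Z\right) - 4 = -4 + Z^{2} + 6 Z$)
$- 248 h{\left(k{\left(-2,-5 \right)} \right)} = - 248 \left(-4 + \left(- \frac{2 \left(-1 - 2 - -5\right)}{-1 - 2}\right)^{2} + 6 \left(- \frac{2 \left(-1 - 2 - -5\right)}{-1 - 2}\right)\right) = - 248 \left(-4 + \left(- \frac{2 \left(-1 - 2 + 5\right)}{-3}\right)^{2} + 6 \left(- \frac{2 \left(-1 - 2 + 5\right)}{-3}\right)\right) = - 248 \left(-4 + \left(\left(-2\right) \left(- \frac{1}{3}\right) 2\right)^{2} + 6 \left(\left(-2\right) \left(- \frac{1}{3}\right) 2\right)\right) = - 248 \left(-4 + \left(\frac{4}{3}\right)^{2} + 6 \cdot \frac{4}{3}\right) = - 248 \left(-4 + \frac{16}{9} + 8\right) = \left(-248\right) \frac{52}{9} = - \frac{12896}{9}$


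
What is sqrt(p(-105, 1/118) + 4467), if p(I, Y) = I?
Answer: sqrt(4362) ≈ 66.045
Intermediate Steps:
sqrt(p(-105, 1/118) + 4467) = sqrt(-105 + 4467) = sqrt(4362)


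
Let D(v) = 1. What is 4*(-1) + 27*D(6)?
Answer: 23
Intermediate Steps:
4*(-1) + 27*D(6) = 4*(-1) + 27*1 = -4 + 27 = 23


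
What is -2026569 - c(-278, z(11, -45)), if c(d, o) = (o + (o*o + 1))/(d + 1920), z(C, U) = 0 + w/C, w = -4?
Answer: -402642782151/198682 ≈ -2.0266e+6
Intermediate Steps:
z(C, U) = -4/C (z(C, U) = 0 - 4/C = -4/C)
c(d, o) = (1 + o + o**2)/(1920 + d) (c(d, o) = (o + (o**2 + 1))/(1920 + d) = (o + (1 + o**2))/(1920 + d) = (1 + o + o**2)/(1920 + d))
-2026569 - c(-278, z(11, -45)) = -2026569 - (1 - 4/11 + (-4/11)**2)/(1920 - 278) = -2026569 - (1 - 4*1/11 + (-4*1/11)**2)/1642 = -2026569 - (1 - 4/11 + (-4/11)**2)/1642 = -2026569 - (1 - 4/11 + 16/121)/1642 = -2026569 - 93/(1642*121) = -2026569 - 1*93/198682 = -2026569 - 93/198682 = -402642782151/198682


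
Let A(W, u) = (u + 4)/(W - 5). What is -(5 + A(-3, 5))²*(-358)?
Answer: 172019/32 ≈ 5375.6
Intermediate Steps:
A(W, u) = (4 + u)/(-5 + W)
-(5 + A(-3, 5))²*(-358) = -(5 + (4 + 5)/(-5 - 3))²*(-358) = -(5 + 9/(-8))²*(-358) = -(5 - ⅛*9)²*(-358) = -(5 - 9/8)²*(-358) = -(31/8)²*(-358) = -1*961/64*(-358) = -961/64*(-358) = 172019/32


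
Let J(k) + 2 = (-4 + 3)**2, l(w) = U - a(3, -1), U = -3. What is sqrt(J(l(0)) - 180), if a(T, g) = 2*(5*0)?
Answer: I*sqrt(181) ≈ 13.454*I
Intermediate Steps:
a(T, g) = 0 (a(T, g) = 2*0 = 0)
l(w) = -3 (l(w) = -3 - 1*0 = -3 + 0 = -3)
J(k) = -1 (J(k) = -2 + (-4 + 3)**2 = -2 + (-1)**2 = -2 + 1 = -1)
sqrt(J(l(0)) - 180) = sqrt(-1 - 180) = sqrt(-181) = I*sqrt(181)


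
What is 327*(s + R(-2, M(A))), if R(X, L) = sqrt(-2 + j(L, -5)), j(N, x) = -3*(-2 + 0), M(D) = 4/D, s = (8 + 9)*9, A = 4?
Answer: 50685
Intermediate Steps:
s = 153 (s = 17*9 = 153)
j(N, x) = 6 (j(N, x) = -3*(-2) = 6)
R(X, L) = 2 (R(X, L) = sqrt(-2 + 6) = sqrt(4) = 2)
327*(s + R(-2, M(A))) = 327*(153 + 2) = 327*155 = 50685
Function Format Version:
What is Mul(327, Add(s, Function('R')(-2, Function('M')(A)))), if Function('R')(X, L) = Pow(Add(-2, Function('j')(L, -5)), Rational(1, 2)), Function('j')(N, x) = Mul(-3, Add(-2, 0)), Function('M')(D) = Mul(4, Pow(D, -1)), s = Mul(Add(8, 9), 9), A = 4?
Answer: 50685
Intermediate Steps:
s = 153 (s = Mul(17, 9) = 153)
Function('j')(N, x) = 6 (Function('j')(N, x) = Mul(-3, -2) = 6)
Function('R')(X, L) = 2 (Function('R')(X, L) = Pow(Add(-2, 6), Rational(1, 2)) = Pow(4, Rational(1, 2)) = 2)
Mul(327, Add(s, Function('R')(-2, Function('M')(A)))) = Mul(327, Add(153, 2)) = Mul(327, 155) = 50685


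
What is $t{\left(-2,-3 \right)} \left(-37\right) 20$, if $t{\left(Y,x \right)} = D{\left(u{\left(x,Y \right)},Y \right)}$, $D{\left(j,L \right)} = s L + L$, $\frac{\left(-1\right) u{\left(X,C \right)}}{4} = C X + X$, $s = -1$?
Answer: $0$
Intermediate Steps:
$u{\left(X,C \right)} = - 4 X - 4 C X$ ($u{\left(X,C \right)} = - 4 \left(C X + X\right) = - 4 \left(X + C X\right) = - 4 X - 4 C X$)
$D{\left(j,L \right)} = 0$ ($D{\left(j,L \right)} = - L + L = 0$)
$t{\left(Y,x \right)} = 0$
$t{\left(-2,-3 \right)} \left(-37\right) 20 = 0 \left(-37\right) 20 = 0 \cdot 20 = 0$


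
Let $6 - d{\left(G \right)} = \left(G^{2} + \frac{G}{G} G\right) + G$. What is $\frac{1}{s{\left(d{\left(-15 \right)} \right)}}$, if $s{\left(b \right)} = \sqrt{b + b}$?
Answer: $- \frac{i \sqrt{42}}{126} \approx - 0.051434 i$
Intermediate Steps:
$d{\left(G \right)} = 6 - G^{2} - 2 G$ ($d{\left(G \right)} = 6 - \left(\left(G^{2} + \frac{G}{G} G\right) + G\right) = 6 - \left(\left(G^{2} + 1 G\right) + G\right) = 6 - \left(\left(G^{2} + G\right) + G\right) = 6 - \left(\left(G + G^{2}\right) + G\right) = 6 - \left(G^{2} + 2 G\right) = 6 - G^{2} - 2 G$)
$s{\left(b \right)} = \sqrt{2} \sqrt{b}$ ($s{\left(b \right)} = \sqrt{2 b} = \sqrt{2} \sqrt{b}$)
$\frac{1}{s{\left(d{\left(-15 \right)} \right)}} = \frac{1}{\sqrt{2} \sqrt{6 - \left(-15\right)^{2} - -30}} = \frac{1}{\sqrt{2} \sqrt{6 - 225 + 30}} = \frac{1}{\sqrt{2} \sqrt{-189}} = \frac{1}{\sqrt{2} \cdot 3 i \sqrt{21}} = \frac{1}{3 i \sqrt{42}} = - \frac{i \sqrt{42}}{126}$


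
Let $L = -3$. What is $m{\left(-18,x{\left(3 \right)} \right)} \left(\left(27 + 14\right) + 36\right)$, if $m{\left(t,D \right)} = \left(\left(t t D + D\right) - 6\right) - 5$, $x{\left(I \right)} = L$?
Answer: $-75922$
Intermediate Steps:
$x{\left(I \right)} = -3$
$m{\left(t,D \right)} = -11 + D + D t^{2}$ ($m{\left(t,D \right)} = \left(\left(t^{2} D + D\right) - 6\right) - 5 = \left(\left(D t^{2} + D\right) - 6\right) - 5 = \left(\left(D + D t^{2}\right) - 6\right) - 5 = \left(-6 + D + D t^{2}\right) - 5 = -11 + D + D t^{2}$)
$m{\left(-18,x{\left(3 \right)} \right)} \left(\left(27 + 14\right) + 36\right) = \left(-11 - 3 - 3 \left(-18\right)^{2}\right) \left(\left(27 + 14\right) + 36\right) = \left(-11 - 3 - 972\right) \left(41 + 36\right) = \left(-11 - 3 - 972\right) 77 = \left(-986\right) 77 = -75922$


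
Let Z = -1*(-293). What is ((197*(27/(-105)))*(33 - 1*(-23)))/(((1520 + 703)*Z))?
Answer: -1576/361855 ≈ -0.0043553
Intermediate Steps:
Z = 293
((197*(27/(-105)))*(33 - 1*(-23)))/(((1520 + 703)*Z)) = ((197*(27/(-105)))*(33 - 1*(-23)))/(((1520 + 703)*293)) = ((197*(27*(-1/105)))*(33 + 23))/((2223*293)) = ((197*(-9/35))*56)/651339 = -1773/35*56*(1/651339) = -14184/5*1/651339 = -1576/361855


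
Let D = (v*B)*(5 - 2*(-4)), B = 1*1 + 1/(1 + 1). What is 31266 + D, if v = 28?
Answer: 31812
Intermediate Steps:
B = 3/2 (B = 1 + 1/2 = 3/2 ≈ 1.5000)
D = 546 (D = (28*(3/2))*(5 - 2*(-4)) = 42*(5 + 8) = 42*13 = 546)
31266 + D = 31266 + 546 = 31812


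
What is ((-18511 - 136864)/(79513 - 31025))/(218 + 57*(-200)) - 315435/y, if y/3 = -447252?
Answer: 1297235350405/5511291394128 ≈ 0.23538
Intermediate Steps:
y = -1341756 (y = 3*(-447252) = -1341756)
((-18511 - 136864)/(79513 - 31025))/(218 + 57*(-200)) - 315435/y = ((-18511 - 136864)/(79513 - 31025))/(218 + 57*(-200)) - 315435/(-1341756) = (-155375/48488)/(218 - 11400) - 315435*(-1/1341756) = -155375*1/48488/(-11182) + 105145/447252 = -14125/4408*(-1/11182) + 105145/447252 = 14125/49290256 + 105145/447252 = 1297235350405/5511291394128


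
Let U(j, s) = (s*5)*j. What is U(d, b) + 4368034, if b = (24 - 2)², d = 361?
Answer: 5241654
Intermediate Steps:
b = 484 (b = 22² = 484)
U(j, s) = 5*j*s (U(j, s) = (5*s)*j = 5*j*s)
U(d, b) + 4368034 = 5*361*484 + 4368034 = 873620 + 4368034 = 5241654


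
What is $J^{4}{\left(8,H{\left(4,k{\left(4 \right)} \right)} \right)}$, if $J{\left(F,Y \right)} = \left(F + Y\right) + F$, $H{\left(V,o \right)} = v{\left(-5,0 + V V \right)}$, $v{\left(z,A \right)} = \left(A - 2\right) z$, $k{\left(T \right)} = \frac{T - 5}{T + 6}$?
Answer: $8503056$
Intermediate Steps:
$k{\left(T \right)} = \frac{-5 + T}{6 + T}$
$v{\left(z,A \right)} = z \left(-2 + A\right)$ ($v{\left(z,A \right)} = \left(-2 + A\right) z = z \left(-2 + A\right)$)
$H{\left(V,o \right)} = 10 - 5 V^{2}$ ($H{\left(V,o \right)} = - 5 \left(-2 + \left(0 + V V\right)\right) = - 5 \left(-2 + \left(0 + V^{2}\right)\right) = - 5 \left(-2 + V^{2}\right) = 10 - 5 V^{2}$)
$J{\left(F,Y \right)} = Y + 2 F$
$J^{4}{\left(8,H{\left(4,k{\left(4 \right)} \right)} \right)} = \left(\left(10 - 5 \cdot 4^{2}\right) + 2 \cdot 8\right)^{4} = \left(\left(10 - 80\right) + 16\right)^{4} = \left(-70 + 16\right)^{4} = \left(-54\right)^{4} = 8503056$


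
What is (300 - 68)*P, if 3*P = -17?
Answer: -3944/3 ≈ -1314.7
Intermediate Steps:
P = -17/3 (P = (1/3)*(-17) = -17/3 ≈ -5.6667)
(300 - 68)*P = (300 - 68)*(-17/3) = 232*(-17/3) = -3944/3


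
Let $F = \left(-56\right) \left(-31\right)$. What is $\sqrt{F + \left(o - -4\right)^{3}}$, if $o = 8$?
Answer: $2 \sqrt{866} \approx 58.856$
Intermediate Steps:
$F = 1736$
$\sqrt{F + \left(o - -4\right)^{3}} = \sqrt{1736 + \left(8 - -4\right)^{3}} = \sqrt{1736 + \left(8 + 4\right)^{3}} = \sqrt{1736 + 12^{3}} = \sqrt{1736 + 1728} = \sqrt{3464} = 2 \sqrt{866}$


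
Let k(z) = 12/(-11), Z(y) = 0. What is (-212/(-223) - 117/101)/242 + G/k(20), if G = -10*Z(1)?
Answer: -4679/5450566 ≈ -0.00085844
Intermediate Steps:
k(z) = -12/11 (k(z) = 12*(-1/11) = -12/11)
G = 0 (G = -10*0 = 0)
(-212/(-223) - 117/101)/242 + G/k(20) = (-212/(-223) - 117/101)/242 + 0/(-12/11) = (-212*(-1/223) - 117*1/101)*(1/242) + 0*(-11/12) = (212/223 - 117/101)*(1/242) + 0 = -4679/22523*1/242 + 0 = -4679/5450566 + 0 = -4679/5450566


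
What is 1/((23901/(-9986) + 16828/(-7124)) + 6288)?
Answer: 17785066/111747916225 ≈ 0.00015915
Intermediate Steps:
1/((23901/(-9986) + 16828/(-7124)) + 6288) = 1/((23901*(-1/9986) + 16828*(-1/7124)) + 6288) = 1/((-23901/9986 - 4207/1781) + 6288) = 1/(-84578783/17785066 + 6288) = 1/(111747916225/17785066) = 17785066/111747916225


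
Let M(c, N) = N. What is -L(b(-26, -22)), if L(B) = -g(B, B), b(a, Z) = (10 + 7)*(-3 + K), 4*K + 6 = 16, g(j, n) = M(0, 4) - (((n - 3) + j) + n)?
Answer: 65/2 ≈ 32.500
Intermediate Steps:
g(j, n) = 7 - j - 2*n (g(j, n) = 4 - (((n - 3) + j) + n) = 4 - (((-3 + n) + j) + n) = 4 - ((-3 + j + n) + n) = 4 - (-3 + j + 2*n) = 4 + (3 - j - 2*n) = 7 - j - 2*n)
K = 5/2 (K = -3/2 + (¼)*16 = -3/2 + 4 = 5/2 ≈ 2.5000)
b(a, Z) = -17/2 (b(a, Z) = (10 + 7)*(-3 + 5/2) = 17*(-½) = -17/2)
L(B) = -7 + 3*B (L(B) = -(7 - B - 2*B) = -(7 - 3*B) = -7 + 3*B)
-L(b(-26, -22)) = -(-7 + 3*(-17/2)) = -(-7 - 51/2) = -1*(-65/2) = 65/2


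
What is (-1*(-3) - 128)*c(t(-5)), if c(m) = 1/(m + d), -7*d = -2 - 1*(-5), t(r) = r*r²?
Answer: 875/878 ≈ 0.99658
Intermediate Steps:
t(r) = r³
d = -3/7 (d = -(-2 - 1*(-5))/7 = -(-2 + 5)/7 = -⅐*3 = -3/7 ≈ -0.42857)
c(m) = 1/(-3/7 + m) (c(m) = 1/(m - 3/7) = 1/(-3/7 + m))
(-1*(-3) - 128)*c(t(-5)) = (-1*(-3) - 128)*(7/(-3 + 7*(-5)³)) = (3 - 128)*(7/(-3 + 7*(-125))) = -875/(-3 - 875) = -875/(-878) = -875*(-1)/878 = -125*(-7/878) = 875/878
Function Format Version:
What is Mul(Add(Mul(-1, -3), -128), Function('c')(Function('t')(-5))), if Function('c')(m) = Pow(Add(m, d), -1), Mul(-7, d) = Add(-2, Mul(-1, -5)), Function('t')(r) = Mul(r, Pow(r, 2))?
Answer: Rational(875, 878) ≈ 0.99658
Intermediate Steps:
Function('t')(r) = Pow(r, 3)
d = Rational(-3, 7) (d = Mul(Rational(-1, 7), Add(-2, Mul(-1, -5))) = Mul(Rational(-1, 7), Add(-2, 5)) = Mul(Rational(-1, 7), 3) = Rational(-3, 7) ≈ -0.42857)
Function('c')(m) = Pow(Add(Rational(-3, 7), m), -1) (Function('c')(m) = Pow(Add(m, Rational(-3, 7)), -1) = Pow(Add(Rational(-3, 7), m), -1))
Mul(Add(Mul(-1, -3), -128), Function('c')(Function('t')(-5))) = Mul(Add(Mul(-1, -3), -128), Mul(7, Pow(Add(-3, Mul(7, Pow(-5, 3))), -1))) = Mul(Add(3, -128), Mul(7, Pow(Add(-3, Mul(7, -125)), -1))) = Mul(-125, Mul(7, Pow(Add(-3, -875), -1))) = Mul(-125, Mul(7, Pow(-878, -1))) = Mul(-125, Mul(7, Rational(-1, 878))) = Mul(-125, Rational(-7, 878)) = Rational(875, 878)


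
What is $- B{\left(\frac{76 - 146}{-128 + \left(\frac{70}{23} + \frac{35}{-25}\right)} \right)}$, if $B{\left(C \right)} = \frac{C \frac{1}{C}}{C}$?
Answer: $- \frac{14531}{8050} \approx -1.8051$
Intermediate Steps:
$B{\left(C \right)} = \frac{1}{C}$ ($B{\left(C \right)} = 1 \frac{1}{C} = \frac{1}{C}$)
$- B{\left(\frac{76 - 146}{-128 + \left(\frac{70}{23} + \frac{35}{-25}\right)} \right)} = - \frac{1}{\left(76 - 146\right) \frac{1}{-128 + \left(\frac{70}{23} + \frac{35}{-25}\right)}} = - \frac{1}{\left(-70\right) \frac{1}{-128 + \left(70 \cdot \frac{1}{23} + 35 \left(- \frac{1}{25}\right)\right)}} = - \frac{1}{\left(-70\right) \frac{1}{-128 + \left(\frac{70}{23} - \frac{7}{5}\right)}} = - \frac{1}{\left(-70\right) \frac{1}{-128 + \frac{189}{115}}} = - \frac{1}{\left(-70\right) \frac{1}{- \frac{14531}{115}}} = - \frac{1}{\left(-70\right) \left(- \frac{115}{14531}\right)} = - \frac{1}{\frac{8050}{14531}} = \left(-1\right) \frac{14531}{8050} = - \frac{14531}{8050}$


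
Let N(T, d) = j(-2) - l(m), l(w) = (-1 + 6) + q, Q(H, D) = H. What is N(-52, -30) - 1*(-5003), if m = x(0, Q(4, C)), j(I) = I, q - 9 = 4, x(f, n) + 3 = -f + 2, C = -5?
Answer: 4983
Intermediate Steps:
x(f, n) = -1 - f (x(f, n) = -3 + (-f + 2) = -3 + (2 - f) = -1 - f)
q = 13 (q = 9 + 4 = 13)
m = -1 (m = -1 - 1*0 = -1 + 0 = -1)
l(w) = 18 (l(w) = (-1 + 6) + 13 = 5 + 13 = 18)
N(T, d) = -20 (N(T, d) = -2 - 1*18 = -2 - 18 = -20)
N(-52, -30) - 1*(-5003) = -20 - 1*(-5003) = -20 + 5003 = 4983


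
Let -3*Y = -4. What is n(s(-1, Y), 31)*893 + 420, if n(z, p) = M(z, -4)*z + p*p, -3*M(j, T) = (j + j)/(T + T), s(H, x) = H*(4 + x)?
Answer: 23239163/27 ≈ 8.6071e+5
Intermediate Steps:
Y = 4/3 (Y = -⅓*(-4) = 4/3 ≈ 1.3333)
M(j, T) = -j/(3*T) (M(j, T) = -(j + j)/(3*(T + T)) = -2*j/(3*(2*T)) = -2*j*1/(2*T)/3 = -j/(3*T))
n(z, p) = p² + z²/12 (n(z, p) = (-⅓*z/(-4))*z + p*p = (-⅓*z*(-¼))*z + p² = (z/12)*z + p² = z²/12 + p² = p² + z²/12)
n(s(-1, Y), 31)*893 + 420 = (31² + (-(4 + 4/3))²/12)*893 + 420 = (961 + (-1*16/3)²/12)*893 + 420 = (961 + (-16/3)²/12)*893 + 420 = (961 + (1/12)*(256/9))*893 + 420 = (961 + 64/27)*893 + 420 = (26011/27)*893 + 420 = 23227823/27 + 420 = 23239163/27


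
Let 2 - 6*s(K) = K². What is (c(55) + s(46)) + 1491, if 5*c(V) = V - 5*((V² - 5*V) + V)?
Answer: -4966/3 ≈ -1655.3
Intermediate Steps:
s(K) = ⅓ - K²/6
c(V) = -V² + 21*V/5 (c(V) = (V - 5*((V² - 5*V) + V))/5 = (V - 5*(V² - 4*V))/5 = (V + (-5*V² + 20*V))/5 = (-5*V² + 21*V)/5 = -V² + 21*V/5)
(c(55) + s(46)) + 1491 = ((⅕)*55*(21 - 5*55) + (⅓ - ⅙*46²)) + 1491 = ((⅕)*55*(21 - 275) + (⅓ - ⅙*2116)) + 1491 = ((⅕)*55*(-254) + (⅓ - 1058/3)) + 1491 = (-2794 - 1057/3) + 1491 = -9439/3 + 1491 = -4966/3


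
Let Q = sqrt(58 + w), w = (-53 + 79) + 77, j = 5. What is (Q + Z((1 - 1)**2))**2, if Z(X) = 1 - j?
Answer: (4 - sqrt(161))**2 ≈ 75.491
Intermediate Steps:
w = 103 (w = 26 + 77 = 103)
Z(X) = -4 (Z(X) = 1 - 1*5 = 1 - 5 = -4)
Q = sqrt(161) (Q = sqrt(58 + 103) = sqrt(161) ≈ 12.689)
(Q + Z((1 - 1)**2))**2 = (sqrt(161) - 4)**2 = (-4 + sqrt(161))**2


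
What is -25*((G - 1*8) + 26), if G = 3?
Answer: -525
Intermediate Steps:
-25*((G - 1*8) + 26) = -25*((3 - 1*8) + 26) = -25*((3 - 8) + 26) = -25*(-5 + 26) = -25*21 = -525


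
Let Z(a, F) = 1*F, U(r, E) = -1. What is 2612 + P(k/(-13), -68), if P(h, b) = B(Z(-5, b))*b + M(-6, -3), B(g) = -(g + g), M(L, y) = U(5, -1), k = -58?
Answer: -6637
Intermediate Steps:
M(L, y) = -1
Z(a, F) = F
B(g) = -2*g
P(h, b) = -1 - 2*b**2 (P(h, b) = (-2*b)*b - 1 = -2*b**2 - 1 = -1 - 2*b**2)
2612 + P(k/(-13), -68) = 2612 + (-1 - 2*(-68)**2) = 2612 + (-1 - 2*4624) = 2612 + (-1 - 9248) = 2612 - 9249 = -6637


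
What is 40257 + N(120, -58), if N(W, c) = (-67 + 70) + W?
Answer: 40380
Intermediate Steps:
N(W, c) = 3 + W
40257 + N(120, -58) = 40257 + (3 + 120) = 40257 + 123 = 40380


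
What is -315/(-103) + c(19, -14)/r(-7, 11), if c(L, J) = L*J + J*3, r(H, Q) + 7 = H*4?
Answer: 6107/515 ≈ 11.858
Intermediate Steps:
r(H, Q) = -7 + 4*H (r(H, Q) = -7 + H*4 = -7 + 4*H)
c(L, J) = 3*J + J*L (c(L, J) = J*L + 3*J = 3*J + J*L)
-315/(-103) + c(19, -14)/r(-7, 11) = -315/(-103) + (-14*(3 + 19))/(-7 + 4*(-7)) = -315*(-1/103) + (-14*22)/(-7 - 28) = 315/103 - 308/(-35) = 315/103 - 308*(-1/35) = 315/103 + 44/5 = 6107/515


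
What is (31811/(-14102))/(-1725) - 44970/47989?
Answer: -1092411393421/1167378014550 ≈ -0.93578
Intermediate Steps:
(31811/(-14102))/(-1725) - 44970/47989 = (31811*(-1/14102))*(-1/1725) - 44970*1/47989 = -31811/14102*(-1/1725) - 44970/47989 = 31811/24325950 - 44970/47989 = -1092411393421/1167378014550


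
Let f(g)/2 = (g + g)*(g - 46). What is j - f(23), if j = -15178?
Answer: -13062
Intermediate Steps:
f(g) = 4*g*(-46 + g) (f(g) = 2*((g + g)*(g - 46)) = 2*((2*g)*(-46 + g)) = 2*(2*g*(-46 + g)) = 4*g*(-46 + g))
j - f(23) = -15178 - 4*23*(-46 + 23) = -15178 - 4*23*(-23) = -15178 - 1*(-2116) = -15178 + 2116 = -13062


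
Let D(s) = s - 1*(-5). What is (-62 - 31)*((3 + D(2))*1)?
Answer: -930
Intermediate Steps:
D(s) = 5 + s (D(s) = s + 5 = 5 + s)
(-62 - 31)*((3 + D(2))*1) = (-62 - 31)*((3 + (5 + 2))*1) = -93*(3 + 7) = -930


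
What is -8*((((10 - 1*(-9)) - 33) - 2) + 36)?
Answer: -160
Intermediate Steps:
-8*((((10 - 1*(-9)) - 33) - 2) + 36) = -8*((((10 + 9) - 33) - 2) + 36) = -8*(((19 - 33) - 2) + 36) = -8*((-14 - 2) + 36) = -8*(-16 + 36) = -8*20 = -160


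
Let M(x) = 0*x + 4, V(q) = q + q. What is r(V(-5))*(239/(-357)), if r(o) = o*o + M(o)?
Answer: -24856/357 ≈ -69.625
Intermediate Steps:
V(q) = 2*q
M(x) = 4 (M(x) = 0 + 4 = 4)
r(o) = 4 + o**2 (r(o) = o*o + 4 = o**2 + 4 = 4 + o**2)
r(V(-5))*(239/(-357)) = (4 + (2*(-5))**2)*(239/(-357)) = (4 + (-10)**2)*(239*(-1/357)) = (4 + 100)*(-239/357) = 104*(-239/357) = -24856/357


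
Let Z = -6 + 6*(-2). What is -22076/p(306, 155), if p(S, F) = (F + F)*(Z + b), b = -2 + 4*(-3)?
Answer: 5519/2480 ≈ 2.2254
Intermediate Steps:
b = -14 (b = -2 - 12 = -14)
Z = -18 (Z = -6 - 12 = -18)
p(S, F) = -64*F (p(S, F) = (F + F)*(-18 - 14) = (2*F)*(-32) = -64*F)
-22076/p(306, 155) = -22076/((-64*155)) = -22076/(-9920) = -22076*(-1/9920) = 5519/2480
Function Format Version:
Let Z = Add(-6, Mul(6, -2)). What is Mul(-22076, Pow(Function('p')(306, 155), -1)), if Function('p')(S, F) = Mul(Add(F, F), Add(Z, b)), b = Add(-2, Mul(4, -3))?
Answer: Rational(5519, 2480) ≈ 2.2254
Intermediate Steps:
b = -14 (b = Add(-2, -12) = -14)
Z = -18 (Z = Add(-6, -12) = -18)
Function('p')(S, F) = Mul(-64, F) (Function('p')(S, F) = Mul(Add(F, F), Add(-18, -14)) = Mul(Mul(2, F), -32) = Mul(-64, F))
Mul(-22076, Pow(Function('p')(306, 155), -1)) = Mul(-22076, Pow(Mul(-64, 155), -1)) = Mul(-22076, Pow(-9920, -1)) = Mul(-22076, Rational(-1, 9920)) = Rational(5519, 2480)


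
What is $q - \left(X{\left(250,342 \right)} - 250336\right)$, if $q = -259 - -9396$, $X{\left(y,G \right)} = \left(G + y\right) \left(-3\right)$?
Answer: $261249$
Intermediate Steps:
$X{\left(y,G \right)} = - 3 G - 3 y$
$q = 9137$ ($q = -259 + 9396 = 9137$)
$q - \left(X{\left(250,342 \right)} - 250336\right) = 9137 - \left(\left(\left(-3\right) 342 - 750\right) - 250336\right) = 9137 - \left(\left(-1026 - 750\right) - 250336\right) = 9137 - \left(-1776 - 250336\right) = 9137 - -252112 = 9137 + 252112 = 261249$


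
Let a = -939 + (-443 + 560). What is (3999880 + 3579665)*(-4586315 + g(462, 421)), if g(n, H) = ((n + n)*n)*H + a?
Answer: 1327426263996495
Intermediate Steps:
a = -822 (a = -939 + 117 = -822)
g(n, H) = -822 + 2*H*n**2 (g(n, H) = ((n + n)*n)*H - 822 = ((2*n)*n)*H - 822 = (2*n**2)*H - 822 = 2*H*n**2 - 822 = -822 + 2*H*n**2)
(3999880 + 3579665)*(-4586315 + g(462, 421)) = (3999880 + 3579665)*(-4586315 + (-822 + 2*421*462**2)) = 7579545*(-4586315 + (-822 + 2*421*213444)) = 7579545*(-4586315 + (-822 + 179719848)) = 7579545*(-4586315 + 179719026) = 7579545*175132711 = 1327426263996495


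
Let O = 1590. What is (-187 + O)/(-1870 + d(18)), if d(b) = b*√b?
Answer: -1311805/1745534 - 37881*√2/1745534 ≈ -0.78221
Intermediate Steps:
d(b) = b^(3/2)
(-187 + O)/(-1870 + d(18)) = (-187 + 1590)/(-1870 + 18^(3/2)) = 1403/(-1870 + 54*√2)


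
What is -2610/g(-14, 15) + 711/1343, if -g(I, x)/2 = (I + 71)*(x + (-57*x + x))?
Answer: 8912/17765 ≈ 0.50166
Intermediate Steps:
g(I, x) = 110*x*(71 + I) (g(I, x) = -2*(I + 71)*(x + (-57*x + x)) = -2*(71 + I)*(x - 56*x) = -2*(71 + I)*(-55*x) = -(-110)*x*(71 + I) = 110*x*(71 + I))
-2610/g(-14, 15) + 711/1343 = -2610*1/(1650*(71 - 14)) + 711/1343 = -2610/(110*15*57) + 711*(1/1343) = -2610/94050 + 9/17 = -2610*1/94050 + 9/17 = -29/1045 + 9/17 = 8912/17765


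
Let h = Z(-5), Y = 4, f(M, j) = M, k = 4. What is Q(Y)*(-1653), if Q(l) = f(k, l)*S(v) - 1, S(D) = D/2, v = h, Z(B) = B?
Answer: 18183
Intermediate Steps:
h = -5
v = -5
S(D) = D/2 (S(D) = D*(1/2) = D/2)
Q(l) = -11 (Q(l) = 4*((1/2)*(-5)) - 1 = 4*(-5/2) - 1 = -10 - 1 = -11)
Q(Y)*(-1653) = -11*(-1653) = 18183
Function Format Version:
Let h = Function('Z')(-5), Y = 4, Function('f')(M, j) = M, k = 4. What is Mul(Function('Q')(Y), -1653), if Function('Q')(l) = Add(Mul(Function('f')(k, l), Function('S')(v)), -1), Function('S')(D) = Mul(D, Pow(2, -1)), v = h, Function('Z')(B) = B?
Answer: 18183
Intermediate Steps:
h = -5
v = -5
Function('S')(D) = Mul(Rational(1, 2), D) (Function('S')(D) = Mul(D, Rational(1, 2)) = Mul(Rational(1, 2), D))
Function('Q')(l) = -11 (Function('Q')(l) = Add(Mul(4, Mul(Rational(1, 2), -5)), -1) = Add(Mul(4, Rational(-5, 2)), -1) = Add(-10, -1) = -11)
Mul(Function('Q')(Y), -1653) = Mul(-11, -1653) = 18183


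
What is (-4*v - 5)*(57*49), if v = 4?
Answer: -58653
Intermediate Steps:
(-4*v - 5)*(57*49) = (-4*4 - 5)*(57*49) = (-16 - 5)*2793 = -21*2793 = -58653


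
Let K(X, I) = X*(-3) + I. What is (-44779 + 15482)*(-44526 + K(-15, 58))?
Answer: 1301460631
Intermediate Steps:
K(X, I) = I - 3*X (K(X, I) = -3*X + I = I - 3*X)
(-44779 + 15482)*(-44526 + K(-15, 58)) = (-44779 + 15482)*(-44526 + (58 - 3*(-15))) = -29297*(-44526 + (58 + 45)) = -29297*(-44526 + 103) = -29297*(-44423) = 1301460631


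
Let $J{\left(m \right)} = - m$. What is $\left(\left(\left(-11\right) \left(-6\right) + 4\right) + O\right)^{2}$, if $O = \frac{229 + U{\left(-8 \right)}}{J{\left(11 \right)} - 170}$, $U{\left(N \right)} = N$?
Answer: $\frac{154977601}{32761} \approx 4730.6$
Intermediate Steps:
$O = - \frac{221}{181}$ ($O = \frac{229 - 8}{\left(-1\right) 11 - 170} = \frac{221}{-11 - 170} = \frac{221}{-181} = 221 \left(- \frac{1}{181}\right) = - \frac{221}{181} \approx -1.221$)
$\left(\left(\left(-11\right) \left(-6\right) + 4\right) + O\right)^{2} = \left(\left(\left(-11\right) \left(-6\right) + 4\right) - \frac{221}{181}\right)^{2} = \left(\left(66 + 4\right) - \frac{221}{181}\right)^{2} = \left(70 - \frac{221}{181}\right)^{2} = \left(\frac{12449}{181}\right)^{2} = \frac{154977601}{32761}$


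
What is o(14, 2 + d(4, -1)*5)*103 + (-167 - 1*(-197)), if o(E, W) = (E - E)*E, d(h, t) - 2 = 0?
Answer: 30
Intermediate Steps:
d(h, t) = 2 (d(h, t) = 2 + 0 = 2)
o(E, W) = 0 (o(E, W) = 0*E = 0)
o(14, 2 + d(4, -1)*5)*103 + (-167 - 1*(-197)) = 0*103 + (-167 - 1*(-197)) = 0 + (-167 + 197) = 0 + 30 = 30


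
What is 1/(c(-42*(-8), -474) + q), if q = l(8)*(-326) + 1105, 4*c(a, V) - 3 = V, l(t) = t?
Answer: -4/6483 ≈ -0.00061700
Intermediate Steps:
c(a, V) = ¾ + V/4
q = -1503 (q = 8*(-326) + 1105 = -2608 + 1105 = -1503)
1/(c(-42*(-8), -474) + q) = 1/((¾ + (¼)*(-474)) - 1503) = 1/((¾ - 237/2) - 1503) = 1/(-471/4 - 1503) = 1/(-6483/4) = -4/6483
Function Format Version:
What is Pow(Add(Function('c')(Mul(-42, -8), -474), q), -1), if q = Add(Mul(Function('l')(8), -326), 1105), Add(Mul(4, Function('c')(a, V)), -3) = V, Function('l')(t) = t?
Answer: Rational(-4, 6483) ≈ -0.00061700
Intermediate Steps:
Function('c')(a, V) = Add(Rational(3, 4), Mul(Rational(1, 4), V))
q = -1503 (q = Add(Mul(8, -326), 1105) = Add(-2608, 1105) = -1503)
Pow(Add(Function('c')(Mul(-42, -8), -474), q), -1) = Pow(Add(Add(Rational(3, 4), Mul(Rational(1, 4), -474)), -1503), -1) = Pow(Add(Add(Rational(3, 4), Rational(-237, 2)), -1503), -1) = Pow(Add(Rational(-471, 4), -1503), -1) = Pow(Rational(-6483, 4), -1) = Rational(-4, 6483)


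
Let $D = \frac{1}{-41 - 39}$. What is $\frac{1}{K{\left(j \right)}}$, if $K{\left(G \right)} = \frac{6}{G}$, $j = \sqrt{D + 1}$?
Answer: $\frac{\sqrt{395}}{120} \approx 0.16562$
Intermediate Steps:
$D = - \frac{1}{80}$ ($D = \frac{1}{-41 - 39} = \frac{1}{-80} = - \frac{1}{80} \approx -0.0125$)
$j = \frac{\sqrt{395}}{20}$ ($j = \sqrt{- \frac{1}{80} + 1} = \sqrt{\frac{79}{80}} = \frac{\sqrt{395}}{20} \approx 0.99373$)
$\frac{1}{K{\left(j \right)}} = \frac{1}{6 \frac{1}{\frac{1}{20} \sqrt{395}}} = \frac{1}{6 \frac{4 \sqrt{395}}{79}} = \frac{1}{\frac{24}{79} \sqrt{395}} = \frac{\sqrt{395}}{120}$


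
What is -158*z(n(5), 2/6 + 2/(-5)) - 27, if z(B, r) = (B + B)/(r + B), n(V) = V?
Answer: -12849/37 ≈ -347.27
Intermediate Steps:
z(B, r) = 2*B/(B + r) (z(B, r) = (2*B)/(B + r) = 2*B/(B + r))
-158*z(n(5), 2/6 + 2/(-5)) - 27 = -316*5/(5 + (2/6 + 2/(-5))) - 27 = -316*5/(5 + (2*(⅙) + 2*(-⅕))) - 27 = -316*5/(5 + (⅓ - ⅖)) - 27 = -316*5/(5 - 1/15) - 27 = -316*5/74/15 - 27 = -316*5*15/74 - 27 = -158*75/37 - 27 = -11850/37 - 27 = -12849/37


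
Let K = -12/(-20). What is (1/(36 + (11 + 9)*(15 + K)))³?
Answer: 1/42144192 ≈ 2.3728e-8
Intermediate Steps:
K = ⅗ (K = -12*(-1/20) = ⅗ ≈ 0.60000)
(1/(36 + (11 + 9)*(15 + K)))³ = (1/(36 + (11 + 9)*(15 + ⅗)))³ = (1/(36 + 20*(78/5)))³ = (1/(36 + 312))³ = (1/348)³ = 1/42144192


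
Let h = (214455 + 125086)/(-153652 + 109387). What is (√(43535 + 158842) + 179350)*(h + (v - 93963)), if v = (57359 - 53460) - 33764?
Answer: -196624488421070/8853 - 5481585961*√202377/44265 ≈ -2.2266e+10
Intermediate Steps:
v = -29865 (v = 3899 - 33764 = -29865)
h = -339541/44265 (h = 339541/(-44265) = 339541*(-1/44265) = -339541/44265 ≈ -7.6706)
(√(43535 + 158842) + 179350)*(h + (v - 93963)) = (√(43535 + 158842) + 179350)*(-339541/44265 + (-29865 - 93963)) = (√202377 + 179350)*(-339541/44265 - 123828) = (179350 + √202377)*(-5481585961/44265) = -196624488421070/8853 - 5481585961*√202377/44265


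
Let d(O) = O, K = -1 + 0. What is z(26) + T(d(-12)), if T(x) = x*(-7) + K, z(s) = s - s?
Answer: 83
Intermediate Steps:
z(s) = 0
K = -1
T(x) = -1 - 7*x (T(x) = x*(-7) - 1 = -7*x - 1 = -1 - 7*x)
z(26) + T(d(-12)) = 0 + (-1 - 7*(-12)) = 0 + (-1 + 84) = 0 + 83 = 83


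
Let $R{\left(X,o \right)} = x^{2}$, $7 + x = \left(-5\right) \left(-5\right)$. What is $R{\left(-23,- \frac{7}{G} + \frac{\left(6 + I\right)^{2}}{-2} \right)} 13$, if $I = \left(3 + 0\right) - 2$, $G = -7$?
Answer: $4212$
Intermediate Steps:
$I = 1$ ($I = 3 - 2 = 1$)
$x = 18$ ($x = -7 - -25 = -7 + 25 = 18$)
$R{\left(X,o \right)} = 324$ ($R{\left(X,o \right)} = 18^{2} = 324$)
$R{\left(-23,- \frac{7}{G} + \frac{\left(6 + I\right)^{2}}{-2} \right)} 13 = 324 \cdot 13 = 4212$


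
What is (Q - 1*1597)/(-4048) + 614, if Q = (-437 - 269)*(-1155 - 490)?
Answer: 1325699/4048 ≈ 327.49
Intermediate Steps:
Q = 1161370 (Q = -706*(-1645) = 1161370)
(Q - 1*1597)/(-4048) + 614 = (1161370 - 1*1597)/(-4048) + 614 = (1161370 - 1597)*(-1/4048) + 614 = 1159773*(-1/4048) + 614 = -1159773/4048 + 614 = 1325699/4048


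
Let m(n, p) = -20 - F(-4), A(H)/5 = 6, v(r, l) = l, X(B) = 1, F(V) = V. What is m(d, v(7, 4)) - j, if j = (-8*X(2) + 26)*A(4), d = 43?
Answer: -556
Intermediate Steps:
A(H) = 30 (A(H) = 5*6 = 30)
m(n, p) = -16 (m(n, p) = -20 - 1*(-4) = -20 + 4 = -16)
j = 540 (j = (-8*1 + 26)*30 = (-8 + 26)*30 = 18*30 = 540)
m(d, v(7, 4)) - j = -16 - 1*540 = -16 - 540 = -556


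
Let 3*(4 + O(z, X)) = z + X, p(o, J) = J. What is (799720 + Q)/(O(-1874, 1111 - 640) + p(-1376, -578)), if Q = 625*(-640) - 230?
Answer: -1198470/3149 ≈ -380.59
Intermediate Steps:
Q = -400230 (Q = -400000 - 230 = -400230)
O(z, X) = -4 + X/3 + z/3 (O(z, X) = -4 + (z + X)/3 = -4 + (X + z)/3 = -4 + (X/3 + z/3) = -4 + X/3 + z/3)
(799720 + Q)/(O(-1874, 1111 - 640) + p(-1376, -578)) = (799720 - 400230)/((-4 + (1111 - 640)/3 + (1/3)*(-1874)) - 578) = 399490/((-4 + (1/3)*471 - 1874/3) - 578) = 399490/((-4 + 157 - 1874/3) - 578) = 399490/(-1415/3 - 578) = 399490/(-3149/3) = 399490*(-3/3149) = -1198470/3149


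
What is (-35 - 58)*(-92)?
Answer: 8556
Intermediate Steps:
(-35 - 58)*(-92) = -93*(-92) = 8556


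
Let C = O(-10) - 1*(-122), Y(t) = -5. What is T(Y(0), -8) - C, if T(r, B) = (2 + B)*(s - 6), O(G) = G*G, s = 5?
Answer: -216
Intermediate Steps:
O(G) = G**2
T(r, B) = -2 - B (T(r, B) = (2 + B)*(5 - 6) = (2 + B)*(-1) = -2 - B)
C = 222 (C = (-10)**2 - 1*(-122) = 100 + 122 = 222)
T(Y(0), -8) - C = (-2 - 1*(-8)) - 1*222 = (-2 + 8) - 222 = 6 - 222 = -216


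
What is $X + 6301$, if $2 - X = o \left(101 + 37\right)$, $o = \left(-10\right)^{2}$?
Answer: $-7497$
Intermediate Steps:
$o = 100$
$X = -13798$ ($X = 2 - 100 \left(101 + 37\right) = 2 - 100 \cdot 138 = 2 - 13800 = -13798$)
$X + 6301 = -13798 + 6301 = -7497$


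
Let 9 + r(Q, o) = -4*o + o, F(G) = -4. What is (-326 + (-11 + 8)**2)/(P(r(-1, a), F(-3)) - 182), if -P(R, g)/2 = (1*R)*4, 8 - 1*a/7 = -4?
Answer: -317/1906 ≈ -0.16632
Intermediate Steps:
a = 84 (a = 56 - 7*(-4) = 56 + 28 = 84)
r(Q, o) = -9 - 3*o (r(Q, o) = -9 + (-4*o + o) = -9 - 3*o)
P(R, g) = -8*R (P(R, g) = -2*1*R*4 = -2*R*4 = -8*R)
(-326 + (-11 + 8)**2)/(P(r(-1, a), F(-3)) - 182) = (-326 + (-11 + 8)**2)/(-8*(-9 - 3*84) - 182) = (-326 + (-3)**2)/(-8*(-9 - 252) - 182) = (-326 + 9)/(-8*(-261) - 182) = -317/(2088 - 182) = -317/1906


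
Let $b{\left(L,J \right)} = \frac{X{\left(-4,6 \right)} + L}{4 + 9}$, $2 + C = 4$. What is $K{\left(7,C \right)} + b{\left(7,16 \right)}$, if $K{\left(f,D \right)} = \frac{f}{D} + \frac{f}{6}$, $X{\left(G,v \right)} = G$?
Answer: $\frac{191}{39} \approx 4.8974$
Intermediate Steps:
$C = 2$ ($C = -2 + 4 = 2$)
$K{\left(f,D \right)} = \frac{f}{6} + \frac{f}{D}$ ($K{\left(f,D \right)} = \frac{f}{D} + f \frac{1}{6} = \frac{f}{D} + \frac{f}{6} = \frac{f}{6} + \frac{f}{D}$)
$b{\left(L,J \right)} = - \frac{4}{13} + \frac{L}{13}$ ($b{\left(L,J \right)} = \frac{-4 + L}{4 + 9} = \frac{-4 + L}{13} = \left(-4 + L\right) \frac{1}{13} = - \frac{4}{13} + \frac{L}{13}$)
$K{\left(7,C \right)} + b{\left(7,16 \right)} = \left(\frac{1}{6} \cdot 7 + \frac{7}{2}\right) + \left(- \frac{4}{13} + \frac{1}{13} \cdot 7\right) = \left(\frac{7}{6} + 7 \cdot \frac{1}{2}\right) + \left(- \frac{4}{13} + \frac{7}{13}\right) = \left(\frac{7}{6} + \frac{7}{2}\right) + \frac{3}{13} = \frac{14}{3} + \frac{3}{13} = \frac{191}{39}$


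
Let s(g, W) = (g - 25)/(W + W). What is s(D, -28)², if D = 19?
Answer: 9/784 ≈ 0.011480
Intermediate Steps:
s(g, W) = (-25 + g)/(2*W) (s(g, W) = (-25 + g)/((2*W)) = (-25 + g)*(1/(2*W)) = (-25 + g)/(2*W))
s(D, -28)² = ((½)*(-25 + 19)/(-28))² = ((½)*(-1/28)*(-6))² = (3/28)² = 9/784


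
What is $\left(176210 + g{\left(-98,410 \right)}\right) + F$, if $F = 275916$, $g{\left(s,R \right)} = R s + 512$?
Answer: $412458$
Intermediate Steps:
$g{\left(s,R \right)} = 512 + R s$
$\left(176210 + g{\left(-98,410 \right)}\right) + F = \left(176210 + \left(512 + 410 \left(-98\right)\right)\right) + 275916 = \left(176210 + \left(512 - 40180\right)\right) + 275916 = \left(176210 - 39668\right) + 275916 = 136542 + 275916 = 412458$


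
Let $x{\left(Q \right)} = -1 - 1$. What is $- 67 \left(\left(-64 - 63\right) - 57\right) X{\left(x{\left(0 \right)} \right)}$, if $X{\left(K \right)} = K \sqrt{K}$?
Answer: $- 24656 i \sqrt{2} \approx - 34869.0 i$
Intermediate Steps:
$x{\left(Q \right)} = -2$ ($x{\left(Q \right)} = -1 - 1 = -2$)
$X{\left(K \right)} = K^{\frac{3}{2}}$
$- 67 \left(\left(-64 - 63\right) - 57\right) X{\left(x{\left(0 \right)} \right)} = - 67 \left(\left(-64 - 63\right) - 57\right) \left(-2\right)^{\frac{3}{2}} = - 67 \left(-127 - 57\right) \left(- 2 i \sqrt{2}\right) = \left(-67\right) \left(-184\right) \left(- 2 i \sqrt{2}\right) = 12328 \left(- 2 i \sqrt{2}\right) = - 24656 i \sqrt{2}$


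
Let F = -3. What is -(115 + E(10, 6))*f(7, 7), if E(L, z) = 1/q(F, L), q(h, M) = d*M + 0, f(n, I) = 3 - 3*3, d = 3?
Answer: 3451/5 ≈ 690.20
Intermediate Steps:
f(n, I) = -6 (f(n, I) = 3 - 9 = -6)
q(h, M) = 3*M (q(h, M) = 3*M + 0 = 3*M)
E(L, z) = 1/(3*L)
-(115 + E(10, 6))*f(7, 7) = -(115 + (1/3)/10)*(-6) = -(115 + (1/3)*(1/10))*(-6) = -(115 + 1/30)*(-6) = -3451*(-6)/30 = -1*(-3451/5) = 3451/5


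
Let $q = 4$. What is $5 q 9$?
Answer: $180$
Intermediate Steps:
$5 q 9 = 5 \cdot 4 \cdot 9 = 20 \cdot 9 = 180$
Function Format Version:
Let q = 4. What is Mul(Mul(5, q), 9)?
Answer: 180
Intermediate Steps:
Mul(Mul(5, q), 9) = Mul(Mul(5, 4), 9) = Mul(20, 9) = 180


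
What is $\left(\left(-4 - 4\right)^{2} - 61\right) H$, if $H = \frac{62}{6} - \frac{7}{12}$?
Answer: $\frac{117}{4} \approx 29.25$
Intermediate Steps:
$H = \frac{39}{4}$ ($H = 62 \cdot \frac{1}{6} - \frac{7}{12} = \frac{31}{3} - \frac{7}{12} = \frac{39}{4} \approx 9.75$)
$\left(\left(-4 - 4\right)^{2} - 61\right) H = \left(\left(-4 - 4\right)^{2} - 61\right) \frac{39}{4} = \left(\left(-8\right)^{2} - 61\right) \frac{39}{4} = \left(64 - 61\right) \frac{39}{4} = 3 \cdot \frac{39}{4} = \frac{117}{4}$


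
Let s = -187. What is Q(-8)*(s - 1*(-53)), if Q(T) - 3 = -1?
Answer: -268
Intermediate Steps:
Q(T) = 2 (Q(T) = 3 - 1 = 2)
Q(-8)*(s - 1*(-53)) = 2*(-187 - 1*(-53)) = 2*(-187 + 53) = 2*(-134) = -268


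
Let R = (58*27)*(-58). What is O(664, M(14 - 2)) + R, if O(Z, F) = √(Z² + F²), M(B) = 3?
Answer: -90828 + √440905 ≈ -90164.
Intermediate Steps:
O(Z, F) = √(F² + Z²)
R = -90828 (R = 1566*(-58) = -90828)
O(664, M(14 - 2)) + R = √(3² + 664²) - 90828 = √(9 + 440896) - 90828 = √440905 - 90828 = -90828 + √440905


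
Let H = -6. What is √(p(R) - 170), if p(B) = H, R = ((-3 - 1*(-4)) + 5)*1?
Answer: 4*I*√11 ≈ 13.266*I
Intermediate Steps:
R = 6 (R = ((-3 + 4) + 5)*1 = (1 + 5)*1 = 6*1 = 6)
p(B) = -6
√(p(R) - 170) = √(-6 - 170) = √(-176) = 4*I*√11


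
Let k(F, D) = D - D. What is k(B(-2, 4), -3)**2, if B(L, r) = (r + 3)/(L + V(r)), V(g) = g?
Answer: 0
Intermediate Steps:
B(L, r) = (3 + r)/(L + r) (B(L, r) = (r + 3)/(L + r) = (3 + r)/(L + r))
k(F, D) = 0
k(B(-2, 4), -3)**2 = 0**2 = 0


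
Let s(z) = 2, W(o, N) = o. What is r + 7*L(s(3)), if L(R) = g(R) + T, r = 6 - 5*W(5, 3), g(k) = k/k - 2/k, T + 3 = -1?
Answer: -47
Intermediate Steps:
T = -4 (T = -3 - 1 = -4)
g(k) = 1 - 2/k
r = -19 (r = 6 - 5*5 = 6 - 25 = -19)
L(R) = -4 + (-2 + R)/R (L(R) = (-2 + R)/R - 4 = -4 + (-2 + R)/R)
r + 7*L(s(3)) = -19 + 7*(-3 - 2/2) = -19 + 7*(-3 - 2*½) = -19 + 7*(-3 - 1) = -19 + 7*(-4) = -19 - 28 = -47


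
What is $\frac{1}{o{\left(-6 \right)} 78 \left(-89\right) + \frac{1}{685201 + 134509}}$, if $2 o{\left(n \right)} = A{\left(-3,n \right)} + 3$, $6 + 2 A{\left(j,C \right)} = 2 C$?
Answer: $\frac{819710}{17071280461} \approx 4.8017 \cdot 10^{-5}$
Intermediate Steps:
$A{\left(j,C \right)} = -3 + C$ ($A{\left(j,C \right)} = -3 + \frac{2 C}{2} = -3 + C$)
$o{\left(n \right)} = \frac{n}{2}$ ($o{\left(n \right)} = \frac{\left(-3 + n\right) + 3}{2} = \frac{n}{2}$)
$\frac{1}{o{\left(-6 \right)} 78 \left(-89\right) + \frac{1}{685201 + 134509}} = \frac{1}{\frac{1}{2} \left(-6\right) 78 \left(-89\right) + \frac{1}{685201 + 134509}} = \frac{1}{\left(-3\right) 78 \left(-89\right) + \frac{1}{819710}} = \frac{1}{\left(-234\right) \left(-89\right) + \frac{1}{819710}} = \frac{1}{20826 + \frac{1}{819710}} = \frac{1}{\frac{17071280461}{819710}} = \frac{819710}{17071280461}$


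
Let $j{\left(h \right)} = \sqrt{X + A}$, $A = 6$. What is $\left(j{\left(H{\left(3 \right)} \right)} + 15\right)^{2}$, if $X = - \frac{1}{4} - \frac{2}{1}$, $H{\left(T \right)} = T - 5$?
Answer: $\frac{\left(30 + \sqrt{15}\right)^{2}}{4} \approx 286.84$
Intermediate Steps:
$H{\left(T \right)} = -5 + T$
$X = - \frac{9}{4}$ ($X = \left(-1\right) \frac{1}{4} - 2 = - \frac{1}{4} - 2 = - \frac{9}{4} \approx -2.25$)
$j{\left(h \right)} = \frac{\sqrt{15}}{2}$ ($j{\left(h \right)} = \sqrt{- \frac{9}{4} + 6} = \sqrt{\frac{15}{4}} = \frac{\sqrt{15}}{2}$)
$\left(j{\left(H{\left(3 \right)} \right)} + 15\right)^{2} = \left(\frac{\sqrt{15}}{2} + 15\right)^{2} = \left(15 + \frac{\sqrt{15}}{2}\right)^{2}$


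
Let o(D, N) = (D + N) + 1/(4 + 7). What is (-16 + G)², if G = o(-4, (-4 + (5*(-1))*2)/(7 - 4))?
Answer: 657721/1089 ≈ 603.97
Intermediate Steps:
o(D, N) = 1/11 + D + N (o(D, N) = (D + N) + 1/11 = 1/11 + D + N)
G = -283/33 (G = 1/11 - 4 + (-4 + (5*(-1))*2)/(7 - 4) = 1/11 - 4 + (-4 - 5*2)/3 = 1/11 - 4 + (-4 - 10)*(⅓) = 1/11 - 4 - 14*⅓ = 1/11 - 4 - 14/3 = -283/33 ≈ -8.5758)
(-16 + G)² = (-16 - 283/33)² = (-811/33)² = 657721/1089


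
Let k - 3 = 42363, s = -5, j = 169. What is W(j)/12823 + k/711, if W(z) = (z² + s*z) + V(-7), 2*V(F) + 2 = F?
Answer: 375308063/6078102 ≈ 61.748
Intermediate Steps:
k = 42366 (k = 3 + 42363 = 42366)
V(F) = -1 + F/2
W(z) = -9/2 + z² - 5*z (W(z) = (z² - 5*z) + (-1 + (½)*(-7)) = (z² - 5*z) + (-1 - 7/2) = (z² - 5*z) - 9/2 = -9/2 + z² - 5*z)
W(j)/12823 + k/711 = (-9/2 + 169² - 5*169)/12823 + 42366/711 = (-9/2 + 28561 - 845)*(1/12823) + 42366*(1/711) = (55423/2)*(1/12823) + 14122/237 = 55423/25646 + 14122/237 = 375308063/6078102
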